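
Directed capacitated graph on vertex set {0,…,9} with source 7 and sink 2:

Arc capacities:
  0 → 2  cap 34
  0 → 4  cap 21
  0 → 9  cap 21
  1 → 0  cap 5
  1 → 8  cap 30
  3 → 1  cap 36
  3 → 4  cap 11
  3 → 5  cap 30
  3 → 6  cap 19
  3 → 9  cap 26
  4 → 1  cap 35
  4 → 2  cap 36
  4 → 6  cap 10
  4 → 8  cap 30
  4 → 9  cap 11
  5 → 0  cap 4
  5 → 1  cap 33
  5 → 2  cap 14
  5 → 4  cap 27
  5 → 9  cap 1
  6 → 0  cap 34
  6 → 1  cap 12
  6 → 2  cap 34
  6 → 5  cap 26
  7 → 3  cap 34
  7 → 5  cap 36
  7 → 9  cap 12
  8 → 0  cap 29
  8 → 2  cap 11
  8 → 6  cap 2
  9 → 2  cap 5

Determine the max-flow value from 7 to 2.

Maximum flow value: 75

augment #1: 7→5→2 bottleneck 14, total now 14
augment #2: 7→9→2 bottleneck 5, total now 19
augment #3: 7→3→4→2 bottleneck 11, total now 30
augment #4: 7→3→6→2 bottleneck 19, total now 49
augment #5: 7→5→0→2 bottleneck 4, total now 53
augment #6: 7→5→4→2 bottleneck 18, total now 71
augment #7: 7→3→1→0→2 bottleneck 4, total now 75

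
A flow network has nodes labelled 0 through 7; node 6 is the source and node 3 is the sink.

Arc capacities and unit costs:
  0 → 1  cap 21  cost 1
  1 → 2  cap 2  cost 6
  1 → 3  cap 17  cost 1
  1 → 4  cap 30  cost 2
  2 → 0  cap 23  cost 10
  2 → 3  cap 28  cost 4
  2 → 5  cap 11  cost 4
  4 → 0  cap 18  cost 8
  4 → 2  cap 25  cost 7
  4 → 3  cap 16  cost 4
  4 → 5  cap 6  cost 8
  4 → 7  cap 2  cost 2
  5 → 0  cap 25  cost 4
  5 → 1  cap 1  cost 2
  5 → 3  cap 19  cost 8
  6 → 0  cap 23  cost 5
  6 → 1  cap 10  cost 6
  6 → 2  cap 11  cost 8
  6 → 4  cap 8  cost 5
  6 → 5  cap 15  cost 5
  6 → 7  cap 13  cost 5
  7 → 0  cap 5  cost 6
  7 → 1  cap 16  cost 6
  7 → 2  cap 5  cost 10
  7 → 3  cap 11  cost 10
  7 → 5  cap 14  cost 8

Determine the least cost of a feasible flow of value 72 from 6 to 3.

shortest-cost path #1: 6→1→3 push 10 @ unit cost 7 (adds 70)
shortest-cost path #2: 6→0→1→3 push 7 @ unit cost 7 (adds 49)
shortest-cost path #3: 6→4→3 push 8 @ unit cost 9 (adds 72)
shortest-cost path #4: 6→2→3 push 11 @ unit cost 12 (adds 132)
shortest-cost path #5: 6→0→1→4→3 push 8 @ unit cost 12 (adds 96)
shortest-cost path #6: 6→5→3 push 15 @ unit cost 13 (adds 195)
shortest-cost path #7: 6→7→3 push 11 @ unit cost 15 (adds 165)
shortest-cost path #8: 6→0→1→2→3 push 2 @ unit cost 16 (adds 32)
total cost = 811

Minimum cost for 72 units: 811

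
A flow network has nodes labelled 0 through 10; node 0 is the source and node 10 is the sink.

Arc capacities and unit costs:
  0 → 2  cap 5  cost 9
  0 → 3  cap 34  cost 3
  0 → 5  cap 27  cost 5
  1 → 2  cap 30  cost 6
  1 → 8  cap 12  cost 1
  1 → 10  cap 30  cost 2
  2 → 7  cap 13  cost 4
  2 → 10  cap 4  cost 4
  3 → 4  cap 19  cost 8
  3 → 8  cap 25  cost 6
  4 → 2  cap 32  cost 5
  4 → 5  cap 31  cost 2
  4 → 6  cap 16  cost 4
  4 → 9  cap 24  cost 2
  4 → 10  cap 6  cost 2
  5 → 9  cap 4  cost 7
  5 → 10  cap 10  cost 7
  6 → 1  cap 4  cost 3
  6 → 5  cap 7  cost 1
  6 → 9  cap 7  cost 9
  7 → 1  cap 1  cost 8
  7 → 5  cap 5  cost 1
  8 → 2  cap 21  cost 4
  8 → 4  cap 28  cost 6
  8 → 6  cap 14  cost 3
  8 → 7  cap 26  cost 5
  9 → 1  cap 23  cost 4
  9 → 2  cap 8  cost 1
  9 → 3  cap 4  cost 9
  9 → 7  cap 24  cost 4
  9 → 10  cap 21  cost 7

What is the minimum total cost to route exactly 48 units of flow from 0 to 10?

shortest-cost path #1: 0→5→10 push 10 @ unit cost 12 (adds 120)
shortest-cost path #2: 0→2→10 push 4 @ unit cost 13 (adds 52)
shortest-cost path #3: 0→3→4→10 push 6 @ unit cost 13 (adds 78)
shortest-cost path #4: 0→3→8→6→1→10 push 4 @ unit cost 17 (adds 68)
shortest-cost path #5: 0→5→9→1→10 push 4 @ unit cost 18 (adds 72)
shortest-cost path #6: 0→3→4→9→1→10 push 13 @ unit cost 19 (adds 247)
shortest-cost path #7: 0→2→7→1→10 push 1 @ unit cost 23 (adds 23)
shortest-cost path #8: 0→3→8→4→9→1→10 push 6 @ unit cost 23 (adds 138)
total cost = 798

Minimum cost for 48 units: 798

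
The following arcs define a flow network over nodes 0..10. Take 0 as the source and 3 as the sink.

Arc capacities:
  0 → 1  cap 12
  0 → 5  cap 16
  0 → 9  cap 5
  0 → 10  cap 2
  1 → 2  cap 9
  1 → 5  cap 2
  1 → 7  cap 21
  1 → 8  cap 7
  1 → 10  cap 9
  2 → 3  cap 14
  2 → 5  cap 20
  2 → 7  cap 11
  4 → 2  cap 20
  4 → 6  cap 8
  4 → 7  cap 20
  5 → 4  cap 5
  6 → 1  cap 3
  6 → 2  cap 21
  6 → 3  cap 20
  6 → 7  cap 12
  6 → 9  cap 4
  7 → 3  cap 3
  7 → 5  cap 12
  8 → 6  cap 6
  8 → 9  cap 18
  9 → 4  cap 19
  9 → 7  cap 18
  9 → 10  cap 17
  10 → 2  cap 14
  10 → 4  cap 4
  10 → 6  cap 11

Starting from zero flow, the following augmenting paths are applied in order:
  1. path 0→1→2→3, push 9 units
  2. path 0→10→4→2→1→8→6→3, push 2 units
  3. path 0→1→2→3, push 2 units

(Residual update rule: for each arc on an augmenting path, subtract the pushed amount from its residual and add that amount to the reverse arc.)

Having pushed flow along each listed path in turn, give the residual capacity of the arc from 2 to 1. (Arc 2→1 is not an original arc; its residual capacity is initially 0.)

Residual capacity of (2,1): 9

after path 1 (0→1→2→3, push 9): res(2,1)=9
after path 2 (0→10→4→2→1→8→6→3, push 2): res(2,1)=7
after path 3 (0→1→2→3, push 2): res(2,1)=9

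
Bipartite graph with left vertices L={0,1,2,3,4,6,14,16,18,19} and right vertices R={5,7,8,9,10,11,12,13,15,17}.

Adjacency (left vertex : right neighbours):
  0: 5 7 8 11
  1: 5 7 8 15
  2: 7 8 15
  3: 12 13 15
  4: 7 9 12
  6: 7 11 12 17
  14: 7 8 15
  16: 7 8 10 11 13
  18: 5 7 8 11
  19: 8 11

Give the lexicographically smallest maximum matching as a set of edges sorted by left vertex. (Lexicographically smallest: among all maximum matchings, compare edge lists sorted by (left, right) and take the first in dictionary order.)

|M| = 9 (so the lex-smallest maximum matching has 9 edges)
process left vertices in ascending order; for each, take the smallest-labelled available neighbour that still permits 9 edges overall, or leave it unmatched if none does
lex-smallest matching: {0-5, 1-7, 2-8, 3-12, 4-9, 6-17, 14-15, 16-10, 18-11}

Lex-smallest maximum matching: {(0,5), (1,7), (2,8), (3,12), (4,9), (6,17), (14,15), (16,10), (18,11)}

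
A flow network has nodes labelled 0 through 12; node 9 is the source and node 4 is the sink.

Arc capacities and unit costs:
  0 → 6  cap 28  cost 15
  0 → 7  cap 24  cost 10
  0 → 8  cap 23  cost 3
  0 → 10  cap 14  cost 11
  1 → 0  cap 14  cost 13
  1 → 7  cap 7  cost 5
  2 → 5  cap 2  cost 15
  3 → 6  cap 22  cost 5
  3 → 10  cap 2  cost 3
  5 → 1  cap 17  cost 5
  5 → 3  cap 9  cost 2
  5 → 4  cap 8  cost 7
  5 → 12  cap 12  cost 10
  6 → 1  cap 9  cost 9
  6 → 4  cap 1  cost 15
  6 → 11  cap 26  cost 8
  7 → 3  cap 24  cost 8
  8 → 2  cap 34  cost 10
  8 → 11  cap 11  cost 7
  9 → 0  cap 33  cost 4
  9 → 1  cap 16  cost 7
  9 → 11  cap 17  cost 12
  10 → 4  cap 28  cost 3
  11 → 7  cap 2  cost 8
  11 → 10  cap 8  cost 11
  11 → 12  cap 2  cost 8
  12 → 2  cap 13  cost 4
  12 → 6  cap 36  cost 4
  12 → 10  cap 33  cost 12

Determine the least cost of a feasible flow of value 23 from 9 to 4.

shortest-cost path #1: 9→0→10→4 push 14 @ unit cost 18 (adds 252)
shortest-cost path #2: 9→11→10→4 push 8 @ unit cost 26 (adds 208)
shortest-cost path #3: 9→1→7→3→10→4 push 1 @ unit cost 26 (adds 26)
total cost = 486

Minimum cost for 23 units: 486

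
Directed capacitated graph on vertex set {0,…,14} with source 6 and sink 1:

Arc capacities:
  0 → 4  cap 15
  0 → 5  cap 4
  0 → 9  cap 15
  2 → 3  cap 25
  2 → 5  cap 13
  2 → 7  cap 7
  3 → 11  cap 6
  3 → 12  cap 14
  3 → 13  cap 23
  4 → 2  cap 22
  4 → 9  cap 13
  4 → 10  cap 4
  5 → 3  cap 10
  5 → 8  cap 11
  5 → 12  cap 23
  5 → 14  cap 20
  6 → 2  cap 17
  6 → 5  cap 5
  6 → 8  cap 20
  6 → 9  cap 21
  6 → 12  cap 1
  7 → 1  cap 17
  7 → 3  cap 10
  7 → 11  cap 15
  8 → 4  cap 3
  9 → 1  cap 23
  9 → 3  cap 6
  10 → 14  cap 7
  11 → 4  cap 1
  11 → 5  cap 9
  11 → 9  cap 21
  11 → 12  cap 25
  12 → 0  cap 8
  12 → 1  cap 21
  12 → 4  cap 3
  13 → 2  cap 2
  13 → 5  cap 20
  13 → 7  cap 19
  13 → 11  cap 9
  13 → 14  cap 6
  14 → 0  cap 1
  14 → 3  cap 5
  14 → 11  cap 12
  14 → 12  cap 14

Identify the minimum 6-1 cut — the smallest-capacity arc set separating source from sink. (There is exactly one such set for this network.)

augment #1: 6→9→1 push 21
augment #2: 6→12→1 push 1
augment #3: 6→2→7→1 push 7
augment #4: 6→5→12→1 push 5
augment #5: 6→2→3→12→1 push 10
augment #6: 6→8→4→9→1 push 2
augment #7: 6→8→4→2→3→12→1 push 1
max flow = 47; residual-reachable set from 6 gives S-side
cut edges (S→T): {(6,2), (6,5), (6,9), (6,12), (8,4)} total cap 47

Min-cut arcs: {(6,2), (6,5), (6,9), (6,12), (8,4)} (total capacity 47)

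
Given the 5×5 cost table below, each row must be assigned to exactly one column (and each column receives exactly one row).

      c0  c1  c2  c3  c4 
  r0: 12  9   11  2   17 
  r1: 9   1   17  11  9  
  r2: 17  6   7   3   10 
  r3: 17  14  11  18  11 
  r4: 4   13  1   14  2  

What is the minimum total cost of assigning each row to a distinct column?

optimal assignment: row0→col3 (cost 2), row1→col1 (cost 1), row2→col2 (cost 7), row3→col4 (cost 11), row4→col0 (cost 4)
total = 2 + 1 + 7 + 11 + 4 = 25

Minimum assignment cost: 25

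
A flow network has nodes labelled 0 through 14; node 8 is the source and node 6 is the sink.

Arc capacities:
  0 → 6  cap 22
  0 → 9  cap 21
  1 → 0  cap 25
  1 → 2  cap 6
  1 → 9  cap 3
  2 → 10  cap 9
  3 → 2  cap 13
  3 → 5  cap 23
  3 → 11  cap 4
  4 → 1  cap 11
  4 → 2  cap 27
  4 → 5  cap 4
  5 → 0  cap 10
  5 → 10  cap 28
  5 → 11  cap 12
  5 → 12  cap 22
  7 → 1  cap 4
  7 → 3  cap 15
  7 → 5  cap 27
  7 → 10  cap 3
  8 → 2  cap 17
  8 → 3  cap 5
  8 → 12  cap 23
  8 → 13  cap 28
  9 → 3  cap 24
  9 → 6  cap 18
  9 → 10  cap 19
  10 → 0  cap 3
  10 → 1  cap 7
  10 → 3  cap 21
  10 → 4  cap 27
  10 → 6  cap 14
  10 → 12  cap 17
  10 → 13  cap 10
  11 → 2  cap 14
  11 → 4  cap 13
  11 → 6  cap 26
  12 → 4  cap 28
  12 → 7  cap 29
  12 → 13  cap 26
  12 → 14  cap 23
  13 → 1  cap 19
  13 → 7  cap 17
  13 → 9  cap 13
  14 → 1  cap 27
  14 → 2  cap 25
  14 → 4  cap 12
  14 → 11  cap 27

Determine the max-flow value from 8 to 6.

Maximum flow value: 65

augment #1: 8→2→10→6 bottleneck 9, total now 9
augment #2: 8→3→11→6 bottleneck 4, total now 13
augment #3: 8→13→9→6 bottleneck 13, total now 26
augment #4: 8→3→5→0→6 bottleneck 1, total now 27
augment #5: 8→12→7→10→6 bottleneck 3, total now 30
augment #6: 8→12→14→11→6 bottleneck 20, total now 50
augment #7: 8→13→1→0→6 bottleneck 15, total now 65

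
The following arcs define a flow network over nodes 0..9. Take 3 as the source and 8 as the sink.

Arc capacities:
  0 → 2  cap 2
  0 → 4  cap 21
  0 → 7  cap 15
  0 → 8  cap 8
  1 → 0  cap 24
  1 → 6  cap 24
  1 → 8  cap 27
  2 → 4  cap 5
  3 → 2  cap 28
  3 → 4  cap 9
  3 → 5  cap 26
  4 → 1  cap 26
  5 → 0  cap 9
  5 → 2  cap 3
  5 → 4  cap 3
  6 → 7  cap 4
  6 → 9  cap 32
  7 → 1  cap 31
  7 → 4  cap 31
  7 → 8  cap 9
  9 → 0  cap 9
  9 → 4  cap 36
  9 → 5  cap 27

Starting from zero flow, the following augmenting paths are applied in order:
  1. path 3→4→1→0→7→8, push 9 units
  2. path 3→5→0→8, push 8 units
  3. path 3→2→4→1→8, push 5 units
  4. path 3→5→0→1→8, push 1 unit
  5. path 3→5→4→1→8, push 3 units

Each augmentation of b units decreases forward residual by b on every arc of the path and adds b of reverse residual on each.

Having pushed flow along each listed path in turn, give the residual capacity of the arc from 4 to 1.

after path 1 (3→4→1→0→7→8, push 9): res(4,1)=17
after path 2 (3→5→0→8, push 8): res(4,1)=17
after path 3 (3→2→4→1→8, push 5): res(4,1)=12
after path 4 (3→5→0→1→8, push 1): res(4,1)=12
after path 5 (3→5→4→1→8, push 3): res(4,1)=9

Residual capacity of (4,1): 9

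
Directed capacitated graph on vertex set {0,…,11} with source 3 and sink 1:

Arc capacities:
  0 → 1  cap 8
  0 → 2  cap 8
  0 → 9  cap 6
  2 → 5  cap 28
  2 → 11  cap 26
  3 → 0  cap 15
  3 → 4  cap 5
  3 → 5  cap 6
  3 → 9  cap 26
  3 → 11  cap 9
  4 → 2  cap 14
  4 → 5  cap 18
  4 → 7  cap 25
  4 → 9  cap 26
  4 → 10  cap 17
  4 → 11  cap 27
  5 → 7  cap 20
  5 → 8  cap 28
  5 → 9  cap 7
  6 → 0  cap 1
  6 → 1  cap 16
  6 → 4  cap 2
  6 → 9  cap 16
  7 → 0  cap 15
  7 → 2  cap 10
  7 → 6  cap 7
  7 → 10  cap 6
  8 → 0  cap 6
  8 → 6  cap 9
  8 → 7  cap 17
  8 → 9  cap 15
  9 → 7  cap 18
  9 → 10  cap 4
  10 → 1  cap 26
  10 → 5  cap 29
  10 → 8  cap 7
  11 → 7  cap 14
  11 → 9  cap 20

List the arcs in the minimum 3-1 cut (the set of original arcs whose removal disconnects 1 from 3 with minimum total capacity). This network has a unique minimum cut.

Min-cut arcs: {(0,1), (3,4), (7,6), (7,10), (8,6), (9,10)} (total capacity 39)

augment #1: 3→0→1 push 8
augment #2: 3→4→10→1 push 5
augment #3: 3→9→10→1 push 4
augment #4: 3→5→7→6→1 push 6
augment #5: 3→9→7→6→1 push 1
augment #6: 3→9→7→10→1 push 6
augment #7: 3→0→2→5→8→6→1 push 7
augment #8: 3→9→7→5→8→6→1 push 2
max flow = 39; residual-reachable set from 3 gives S-side
cut edges (S→T): {(0,1), (3,4), (7,6), (7,10), (8,6), (9,10)} total cap 39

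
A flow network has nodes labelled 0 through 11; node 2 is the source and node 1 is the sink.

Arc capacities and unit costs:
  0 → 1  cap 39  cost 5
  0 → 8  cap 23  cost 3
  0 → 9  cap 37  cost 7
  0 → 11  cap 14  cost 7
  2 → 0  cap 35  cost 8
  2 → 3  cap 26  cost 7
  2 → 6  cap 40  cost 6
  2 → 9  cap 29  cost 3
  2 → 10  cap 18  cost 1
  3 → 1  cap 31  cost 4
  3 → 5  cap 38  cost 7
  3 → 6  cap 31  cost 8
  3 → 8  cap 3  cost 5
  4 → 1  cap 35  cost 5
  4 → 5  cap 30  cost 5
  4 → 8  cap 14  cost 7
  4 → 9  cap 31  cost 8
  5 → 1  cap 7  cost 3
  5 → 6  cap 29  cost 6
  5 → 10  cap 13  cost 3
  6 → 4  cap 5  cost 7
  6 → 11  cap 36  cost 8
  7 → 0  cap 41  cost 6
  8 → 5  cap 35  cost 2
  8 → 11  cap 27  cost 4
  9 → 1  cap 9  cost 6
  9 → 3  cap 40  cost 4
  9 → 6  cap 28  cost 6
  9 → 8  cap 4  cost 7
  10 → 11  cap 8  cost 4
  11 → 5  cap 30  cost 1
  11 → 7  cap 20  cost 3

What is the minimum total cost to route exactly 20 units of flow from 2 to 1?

Minimum cost for 20 units: 188

shortest-cost path #1: 2→9→1 push 9 @ unit cost 9 (adds 81)
shortest-cost path #2: 2→10→11→5→1 push 7 @ unit cost 9 (adds 63)
shortest-cost path #3: 2→3→1 push 4 @ unit cost 11 (adds 44)
total cost = 188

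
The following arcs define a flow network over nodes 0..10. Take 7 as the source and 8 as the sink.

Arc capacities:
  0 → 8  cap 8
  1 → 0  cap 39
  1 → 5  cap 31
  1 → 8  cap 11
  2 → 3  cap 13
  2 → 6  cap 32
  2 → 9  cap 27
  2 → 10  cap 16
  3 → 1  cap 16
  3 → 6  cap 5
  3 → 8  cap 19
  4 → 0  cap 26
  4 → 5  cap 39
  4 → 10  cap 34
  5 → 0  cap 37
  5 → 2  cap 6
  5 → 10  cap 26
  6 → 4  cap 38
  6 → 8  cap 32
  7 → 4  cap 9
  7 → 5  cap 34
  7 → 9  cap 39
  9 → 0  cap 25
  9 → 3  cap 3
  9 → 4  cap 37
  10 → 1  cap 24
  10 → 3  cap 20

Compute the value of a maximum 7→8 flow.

Maximum flow value: 48

augment #1: 7→4→0→8 bottleneck 8, total now 8
augment #2: 7→9→3→8 bottleneck 3, total now 11
augment #3: 7→4→10→1→8 bottleneck 1, total now 12
augment #4: 7→5→2→3→8 bottleneck 6, total now 18
augment #5: 7→5→10→1→8 bottleneck 10, total now 28
augment #6: 7→5→10→3→8 bottleneck 10, total now 38
augment #7: 7→5→10→3→6→8 bottleneck 5, total now 43
augment #8: 7→5→10→3→2→6→8 bottleneck 1, total now 44
augment #9: 7→9→4→10→3→2→6→8 bottleneck 4, total now 48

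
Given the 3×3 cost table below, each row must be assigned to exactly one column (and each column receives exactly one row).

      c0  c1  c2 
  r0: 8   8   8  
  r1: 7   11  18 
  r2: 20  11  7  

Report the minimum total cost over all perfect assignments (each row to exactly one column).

optimal assignment: row0→col1 (cost 8), row1→col0 (cost 7), row2→col2 (cost 7)
total = 8 + 7 + 7 = 22

Minimum assignment cost: 22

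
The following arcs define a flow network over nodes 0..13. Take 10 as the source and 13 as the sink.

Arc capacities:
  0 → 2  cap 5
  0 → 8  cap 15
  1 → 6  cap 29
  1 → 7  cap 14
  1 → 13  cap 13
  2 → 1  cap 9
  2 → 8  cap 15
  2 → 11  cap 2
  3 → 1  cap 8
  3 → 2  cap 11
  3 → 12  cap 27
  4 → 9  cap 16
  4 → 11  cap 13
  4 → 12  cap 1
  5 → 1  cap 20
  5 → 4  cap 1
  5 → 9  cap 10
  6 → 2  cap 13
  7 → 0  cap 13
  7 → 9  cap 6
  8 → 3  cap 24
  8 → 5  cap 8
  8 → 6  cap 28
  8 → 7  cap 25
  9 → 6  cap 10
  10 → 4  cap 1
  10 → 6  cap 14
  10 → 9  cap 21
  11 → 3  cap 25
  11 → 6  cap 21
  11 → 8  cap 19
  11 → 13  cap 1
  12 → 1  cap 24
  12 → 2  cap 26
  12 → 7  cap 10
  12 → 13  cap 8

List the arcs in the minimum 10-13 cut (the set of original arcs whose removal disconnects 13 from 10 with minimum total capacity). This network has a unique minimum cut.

augment #1: 10→4→11→13 push 1
augment #2: 10→6→2→1→13 push 9
augment #3: 10→6→2→8→3→1→13 push 4
max flow = 14; residual-reachable set from 10 gives S-side
cut edges (S→T): {(6,2), (10,4)} total cap 14

Min-cut arcs: {(6,2), (10,4)} (total capacity 14)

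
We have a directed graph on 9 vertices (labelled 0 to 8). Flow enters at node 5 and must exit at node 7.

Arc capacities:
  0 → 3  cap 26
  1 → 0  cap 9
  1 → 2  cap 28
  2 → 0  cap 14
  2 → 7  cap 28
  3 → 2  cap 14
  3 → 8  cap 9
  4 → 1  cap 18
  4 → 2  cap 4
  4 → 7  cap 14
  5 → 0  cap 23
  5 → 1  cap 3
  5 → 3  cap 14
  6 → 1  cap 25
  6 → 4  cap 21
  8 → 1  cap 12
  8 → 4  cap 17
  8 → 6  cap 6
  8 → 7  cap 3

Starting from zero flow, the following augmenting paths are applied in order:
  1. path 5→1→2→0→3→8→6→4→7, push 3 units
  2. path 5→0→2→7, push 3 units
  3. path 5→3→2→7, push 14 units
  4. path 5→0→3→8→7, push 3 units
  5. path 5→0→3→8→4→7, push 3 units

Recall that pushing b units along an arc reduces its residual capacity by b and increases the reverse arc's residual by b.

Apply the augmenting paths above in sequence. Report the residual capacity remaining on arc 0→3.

Residual capacity of (0,3): 17

after path 1 (5→1→2→0→3→8→6→4→7, push 3): res(0,3)=23
after path 2 (5→0→2→7, push 3): res(0,3)=23
after path 3 (5→3→2→7, push 14): res(0,3)=23
after path 4 (5→0→3→8→7, push 3): res(0,3)=20
after path 5 (5→0→3→8→4→7, push 3): res(0,3)=17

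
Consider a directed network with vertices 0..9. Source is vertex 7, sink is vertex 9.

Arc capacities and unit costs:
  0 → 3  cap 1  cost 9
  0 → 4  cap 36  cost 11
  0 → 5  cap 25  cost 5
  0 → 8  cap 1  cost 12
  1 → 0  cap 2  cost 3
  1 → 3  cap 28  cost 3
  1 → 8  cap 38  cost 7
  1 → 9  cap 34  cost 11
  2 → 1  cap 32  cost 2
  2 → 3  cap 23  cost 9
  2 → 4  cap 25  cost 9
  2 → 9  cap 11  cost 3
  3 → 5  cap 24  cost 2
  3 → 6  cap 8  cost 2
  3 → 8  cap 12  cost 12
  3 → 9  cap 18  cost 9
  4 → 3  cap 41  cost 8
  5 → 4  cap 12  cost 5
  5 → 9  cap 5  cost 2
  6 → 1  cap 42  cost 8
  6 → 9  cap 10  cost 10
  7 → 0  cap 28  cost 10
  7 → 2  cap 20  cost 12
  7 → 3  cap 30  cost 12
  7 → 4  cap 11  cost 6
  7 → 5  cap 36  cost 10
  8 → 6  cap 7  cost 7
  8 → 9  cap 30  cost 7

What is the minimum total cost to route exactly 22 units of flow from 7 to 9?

shortest-cost path #1: 7→5→9 push 5 @ unit cost 12 (adds 60)
shortest-cost path #2: 7→2→9 push 11 @ unit cost 15 (adds 165)
shortest-cost path #3: 7→3→9 push 6 @ unit cost 21 (adds 126)
total cost = 351

Minimum cost for 22 units: 351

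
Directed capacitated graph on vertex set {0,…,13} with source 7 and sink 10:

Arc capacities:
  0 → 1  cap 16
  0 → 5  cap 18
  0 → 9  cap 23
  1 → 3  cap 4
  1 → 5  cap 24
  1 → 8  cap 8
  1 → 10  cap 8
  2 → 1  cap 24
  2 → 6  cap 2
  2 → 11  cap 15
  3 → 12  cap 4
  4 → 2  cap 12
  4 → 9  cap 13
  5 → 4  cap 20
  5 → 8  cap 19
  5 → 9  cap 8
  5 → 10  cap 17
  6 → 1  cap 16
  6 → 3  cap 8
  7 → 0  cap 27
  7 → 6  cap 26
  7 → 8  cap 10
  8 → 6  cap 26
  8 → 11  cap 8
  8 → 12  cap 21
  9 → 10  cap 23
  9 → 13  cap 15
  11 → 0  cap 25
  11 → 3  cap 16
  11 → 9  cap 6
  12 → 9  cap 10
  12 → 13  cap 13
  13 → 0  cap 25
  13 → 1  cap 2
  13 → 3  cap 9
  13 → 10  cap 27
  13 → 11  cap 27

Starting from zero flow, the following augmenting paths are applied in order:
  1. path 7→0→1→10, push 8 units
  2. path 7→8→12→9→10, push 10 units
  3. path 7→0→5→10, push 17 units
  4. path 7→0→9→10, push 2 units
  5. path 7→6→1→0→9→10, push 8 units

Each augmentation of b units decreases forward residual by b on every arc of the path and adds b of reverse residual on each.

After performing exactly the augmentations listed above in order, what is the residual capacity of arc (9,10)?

Residual capacity of (9,10): 3

after path 1 (7→0→1→10, push 8): res(9,10)=23
after path 2 (7→8→12→9→10, push 10): res(9,10)=13
after path 3 (7→0→5→10, push 17): res(9,10)=13
after path 4 (7→0→9→10, push 2): res(9,10)=11
after path 5 (7→6→1→0→9→10, push 8): res(9,10)=3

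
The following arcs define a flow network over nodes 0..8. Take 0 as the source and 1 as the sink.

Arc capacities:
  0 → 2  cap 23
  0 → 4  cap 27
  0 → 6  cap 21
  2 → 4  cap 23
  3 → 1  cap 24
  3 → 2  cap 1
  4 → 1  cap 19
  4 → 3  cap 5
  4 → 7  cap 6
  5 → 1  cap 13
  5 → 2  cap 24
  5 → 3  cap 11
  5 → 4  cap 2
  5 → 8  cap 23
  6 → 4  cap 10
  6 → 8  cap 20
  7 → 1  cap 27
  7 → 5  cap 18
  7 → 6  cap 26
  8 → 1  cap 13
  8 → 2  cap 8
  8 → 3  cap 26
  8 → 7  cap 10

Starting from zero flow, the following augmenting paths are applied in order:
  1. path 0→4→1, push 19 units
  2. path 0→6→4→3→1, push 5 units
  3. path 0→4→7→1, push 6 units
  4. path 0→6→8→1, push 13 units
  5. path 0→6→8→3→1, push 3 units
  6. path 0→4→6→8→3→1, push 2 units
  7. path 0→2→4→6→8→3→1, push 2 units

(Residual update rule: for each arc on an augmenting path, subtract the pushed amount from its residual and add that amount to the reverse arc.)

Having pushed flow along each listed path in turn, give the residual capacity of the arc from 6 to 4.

after path 1 (0→4→1, push 19): res(6,4)=10
after path 2 (0→6→4→3→1, push 5): res(6,4)=5
after path 3 (0→4→7→1, push 6): res(6,4)=5
after path 4 (0→6→8→1, push 13): res(6,4)=5
after path 5 (0→6→8→3→1, push 3): res(6,4)=5
after path 6 (0→4→6→8→3→1, push 2): res(6,4)=7
after path 7 (0→2→4→6→8→3→1, push 2): res(6,4)=9

Residual capacity of (6,4): 9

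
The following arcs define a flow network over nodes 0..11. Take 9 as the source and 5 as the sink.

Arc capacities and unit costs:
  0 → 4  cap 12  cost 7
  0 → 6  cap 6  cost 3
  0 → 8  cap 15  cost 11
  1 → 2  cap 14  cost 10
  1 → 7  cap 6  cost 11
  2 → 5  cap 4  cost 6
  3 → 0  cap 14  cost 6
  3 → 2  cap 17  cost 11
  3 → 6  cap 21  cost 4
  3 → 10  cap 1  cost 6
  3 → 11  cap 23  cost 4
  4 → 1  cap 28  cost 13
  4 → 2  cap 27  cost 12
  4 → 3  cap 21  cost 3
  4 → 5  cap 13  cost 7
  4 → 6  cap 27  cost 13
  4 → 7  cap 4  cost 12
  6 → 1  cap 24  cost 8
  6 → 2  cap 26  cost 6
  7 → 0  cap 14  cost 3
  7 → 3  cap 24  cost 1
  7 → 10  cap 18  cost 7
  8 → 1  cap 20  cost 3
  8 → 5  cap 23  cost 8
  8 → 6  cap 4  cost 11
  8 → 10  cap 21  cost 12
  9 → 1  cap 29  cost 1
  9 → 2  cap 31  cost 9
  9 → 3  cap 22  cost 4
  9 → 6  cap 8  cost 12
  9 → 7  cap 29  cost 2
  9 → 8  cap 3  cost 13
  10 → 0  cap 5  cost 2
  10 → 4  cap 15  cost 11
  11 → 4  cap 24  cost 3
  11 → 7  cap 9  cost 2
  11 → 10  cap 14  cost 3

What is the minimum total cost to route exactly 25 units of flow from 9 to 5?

Minimum cost for 25 units: 464

shortest-cost path #1: 9→2→5 push 4 @ unit cost 15 (adds 60)
shortest-cost path #2: 9→7→3→11→4→5 push 13 @ unit cost 17 (adds 221)
shortest-cost path #3: 9→8→5 push 3 @ unit cost 21 (adds 63)
shortest-cost path #4: 9→7→0→8→5 push 5 @ unit cost 24 (adds 120)
total cost = 464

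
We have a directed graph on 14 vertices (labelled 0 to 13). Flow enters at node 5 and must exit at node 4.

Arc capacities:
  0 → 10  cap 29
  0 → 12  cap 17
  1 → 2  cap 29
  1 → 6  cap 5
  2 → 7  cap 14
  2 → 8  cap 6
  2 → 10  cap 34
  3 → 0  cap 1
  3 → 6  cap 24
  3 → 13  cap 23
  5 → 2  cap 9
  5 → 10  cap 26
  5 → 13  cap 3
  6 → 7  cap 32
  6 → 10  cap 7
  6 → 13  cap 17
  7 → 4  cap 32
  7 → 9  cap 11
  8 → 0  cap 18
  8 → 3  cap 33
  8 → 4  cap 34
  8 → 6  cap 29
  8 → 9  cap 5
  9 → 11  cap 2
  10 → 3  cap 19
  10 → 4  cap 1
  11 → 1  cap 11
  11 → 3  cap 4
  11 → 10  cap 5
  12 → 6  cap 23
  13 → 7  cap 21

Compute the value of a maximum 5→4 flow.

Maximum flow value: 32

augment #1: 5→10→4 bottleneck 1, total now 1
augment #2: 5→2→7→4 bottleneck 9, total now 10
augment #3: 5→13→7→4 bottleneck 3, total now 13
augment #4: 5→10→3→6→7→4 bottleneck 19, total now 32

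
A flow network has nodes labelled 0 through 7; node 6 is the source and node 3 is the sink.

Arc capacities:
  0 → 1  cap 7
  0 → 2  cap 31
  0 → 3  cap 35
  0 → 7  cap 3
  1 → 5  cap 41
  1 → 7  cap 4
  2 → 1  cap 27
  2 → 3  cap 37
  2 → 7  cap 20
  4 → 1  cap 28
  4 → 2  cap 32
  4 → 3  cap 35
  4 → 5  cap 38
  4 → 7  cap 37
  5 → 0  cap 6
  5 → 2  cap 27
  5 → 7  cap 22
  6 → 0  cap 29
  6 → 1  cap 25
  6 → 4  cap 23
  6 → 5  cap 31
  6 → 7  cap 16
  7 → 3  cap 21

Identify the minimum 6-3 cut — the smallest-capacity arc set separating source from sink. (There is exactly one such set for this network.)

Min-cut arcs: {(5,0), (5,2), (6,0), (6,4), (7,3)} (total capacity 106)

augment #1: 6→0→3 push 29
augment #2: 6→4→3 push 23
augment #3: 6→7→3 push 16
augment #4: 6→1→7→3 push 4
augment #5: 6→5→0→3 push 6
augment #6: 6→5→2→3 push 25
augment #7: 6→1→5→2→3 push 2
augment #8: 6→1→5→7→3 push 1
max flow = 106; residual-reachable set from 6 gives S-side
cut edges (S→T): {(5,0), (5,2), (6,0), (6,4), (7,3)} total cap 106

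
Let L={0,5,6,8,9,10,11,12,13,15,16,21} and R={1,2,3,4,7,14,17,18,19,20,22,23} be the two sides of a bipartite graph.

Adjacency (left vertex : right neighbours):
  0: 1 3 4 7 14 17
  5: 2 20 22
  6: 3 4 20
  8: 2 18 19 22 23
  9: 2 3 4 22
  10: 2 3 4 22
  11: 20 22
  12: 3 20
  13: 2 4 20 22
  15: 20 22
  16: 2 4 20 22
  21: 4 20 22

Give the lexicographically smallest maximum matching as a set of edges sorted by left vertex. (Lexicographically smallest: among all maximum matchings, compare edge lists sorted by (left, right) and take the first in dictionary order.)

Lex-smallest maximum matching: {(0,1), (5,2), (6,3), (8,18), (9,4), (10,22), (11,20)}

|M| = 7 (so the lex-smallest maximum matching has 7 edges)
process left vertices in ascending order; for each, take the smallest-labelled available neighbour that still permits 7 edges overall, or leave it unmatched if none does
lex-smallest matching: {0-1, 5-2, 6-3, 8-18, 9-4, 10-22, 11-20}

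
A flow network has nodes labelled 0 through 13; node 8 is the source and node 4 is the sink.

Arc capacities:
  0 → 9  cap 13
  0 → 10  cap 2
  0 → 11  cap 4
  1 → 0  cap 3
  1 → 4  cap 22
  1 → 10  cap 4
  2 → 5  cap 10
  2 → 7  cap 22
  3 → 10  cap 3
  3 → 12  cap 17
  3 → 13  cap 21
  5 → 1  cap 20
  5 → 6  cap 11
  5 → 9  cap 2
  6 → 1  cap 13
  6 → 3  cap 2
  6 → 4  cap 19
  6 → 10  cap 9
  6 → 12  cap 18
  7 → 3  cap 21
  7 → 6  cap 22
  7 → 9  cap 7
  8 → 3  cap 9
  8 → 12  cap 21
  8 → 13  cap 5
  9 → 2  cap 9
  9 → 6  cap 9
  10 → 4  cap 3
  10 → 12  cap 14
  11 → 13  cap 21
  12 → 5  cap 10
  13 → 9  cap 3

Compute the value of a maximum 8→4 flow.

Maximum flow value: 16

augment #1: 8→3→10→4 bottleneck 3, total now 3
augment #2: 8→12→5→1→4 bottleneck 10, total now 13
augment #3: 8→13→9→6→4 bottleneck 3, total now 16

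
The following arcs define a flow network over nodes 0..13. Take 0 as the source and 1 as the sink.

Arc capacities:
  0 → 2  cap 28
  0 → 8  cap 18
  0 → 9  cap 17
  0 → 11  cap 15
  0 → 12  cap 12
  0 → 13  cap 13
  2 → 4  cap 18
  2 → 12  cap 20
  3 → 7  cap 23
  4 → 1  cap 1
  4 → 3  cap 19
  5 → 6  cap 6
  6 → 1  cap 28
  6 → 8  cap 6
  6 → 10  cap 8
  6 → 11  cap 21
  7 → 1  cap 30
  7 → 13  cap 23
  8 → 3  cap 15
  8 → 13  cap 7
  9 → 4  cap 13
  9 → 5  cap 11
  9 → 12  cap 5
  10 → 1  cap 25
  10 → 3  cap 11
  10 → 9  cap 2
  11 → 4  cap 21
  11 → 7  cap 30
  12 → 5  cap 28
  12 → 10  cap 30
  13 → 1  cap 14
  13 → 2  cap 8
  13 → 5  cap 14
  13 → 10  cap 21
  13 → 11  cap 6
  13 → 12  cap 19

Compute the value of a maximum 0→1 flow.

Maximum flow value: 76

augment #1: 0→13→1 bottleneck 13, total now 13
augment #2: 0→2→4→1 bottleneck 1, total now 14
augment #3: 0→8→13→1 bottleneck 1, total now 15
augment #4: 0→11→7→1 bottleneck 15, total now 30
augment #5: 0→12→10→1 bottleneck 12, total now 42
augment #6: 0→2→12→10→1 bottleneck 13, total now 55
augment #7: 0→8→3→7→1 bottleneck 15, total now 70
augment #8: 0→9→5→6→1 bottleneck 6, total now 76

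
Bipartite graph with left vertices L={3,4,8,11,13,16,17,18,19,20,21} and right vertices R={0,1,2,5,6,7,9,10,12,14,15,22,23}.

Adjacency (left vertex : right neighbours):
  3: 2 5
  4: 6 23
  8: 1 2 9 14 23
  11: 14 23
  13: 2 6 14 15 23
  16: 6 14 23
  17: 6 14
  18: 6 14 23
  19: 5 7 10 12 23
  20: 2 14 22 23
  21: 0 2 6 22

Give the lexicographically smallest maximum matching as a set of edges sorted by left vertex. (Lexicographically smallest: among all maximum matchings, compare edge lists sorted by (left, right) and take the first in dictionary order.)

|M| = 9 (so the lex-smallest maximum matching has 9 edges)
process left vertices in ascending order; for each, take the smallest-labelled available neighbour that still permits 9 edges overall, or leave it unmatched if none does
lex-smallest matching: {3-2, 4-6, 8-1, 11-14, 13-15, 16-23, 19-5, 20-22, 21-0}

Lex-smallest maximum matching: {(3,2), (4,6), (8,1), (11,14), (13,15), (16,23), (19,5), (20,22), (21,0)}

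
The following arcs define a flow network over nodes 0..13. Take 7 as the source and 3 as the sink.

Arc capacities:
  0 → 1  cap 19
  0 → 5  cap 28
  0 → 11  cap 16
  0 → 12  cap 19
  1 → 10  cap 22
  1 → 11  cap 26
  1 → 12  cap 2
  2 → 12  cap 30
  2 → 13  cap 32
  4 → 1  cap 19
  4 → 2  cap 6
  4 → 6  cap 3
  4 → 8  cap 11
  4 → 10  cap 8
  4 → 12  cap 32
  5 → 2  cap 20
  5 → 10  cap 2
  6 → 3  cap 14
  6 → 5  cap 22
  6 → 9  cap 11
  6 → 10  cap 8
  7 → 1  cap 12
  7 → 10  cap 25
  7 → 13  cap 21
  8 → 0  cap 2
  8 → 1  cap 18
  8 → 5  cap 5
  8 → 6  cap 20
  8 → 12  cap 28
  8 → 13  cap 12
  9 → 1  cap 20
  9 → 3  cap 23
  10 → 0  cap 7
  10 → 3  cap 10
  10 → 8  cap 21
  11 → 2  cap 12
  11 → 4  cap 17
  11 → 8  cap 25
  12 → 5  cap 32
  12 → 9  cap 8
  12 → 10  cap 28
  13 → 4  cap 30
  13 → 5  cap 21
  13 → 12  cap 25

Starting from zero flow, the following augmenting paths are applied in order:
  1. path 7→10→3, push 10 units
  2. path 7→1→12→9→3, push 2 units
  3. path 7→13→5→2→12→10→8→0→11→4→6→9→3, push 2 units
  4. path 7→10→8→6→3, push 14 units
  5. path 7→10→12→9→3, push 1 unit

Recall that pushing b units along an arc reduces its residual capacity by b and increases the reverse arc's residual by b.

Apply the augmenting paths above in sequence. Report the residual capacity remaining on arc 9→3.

after path 1 (7→10→3, push 10): res(9,3)=23
after path 2 (7→1→12→9→3, push 2): res(9,3)=21
after path 3 (7→13→5→2→12→10→8→0→11→4→6→9→3, push 2): res(9,3)=19
after path 4 (7→10→8→6→3, push 14): res(9,3)=19
after path 5 (7→10→12→9→3, push 1): res(9,3)=18

Residual capacity of (9,3): 18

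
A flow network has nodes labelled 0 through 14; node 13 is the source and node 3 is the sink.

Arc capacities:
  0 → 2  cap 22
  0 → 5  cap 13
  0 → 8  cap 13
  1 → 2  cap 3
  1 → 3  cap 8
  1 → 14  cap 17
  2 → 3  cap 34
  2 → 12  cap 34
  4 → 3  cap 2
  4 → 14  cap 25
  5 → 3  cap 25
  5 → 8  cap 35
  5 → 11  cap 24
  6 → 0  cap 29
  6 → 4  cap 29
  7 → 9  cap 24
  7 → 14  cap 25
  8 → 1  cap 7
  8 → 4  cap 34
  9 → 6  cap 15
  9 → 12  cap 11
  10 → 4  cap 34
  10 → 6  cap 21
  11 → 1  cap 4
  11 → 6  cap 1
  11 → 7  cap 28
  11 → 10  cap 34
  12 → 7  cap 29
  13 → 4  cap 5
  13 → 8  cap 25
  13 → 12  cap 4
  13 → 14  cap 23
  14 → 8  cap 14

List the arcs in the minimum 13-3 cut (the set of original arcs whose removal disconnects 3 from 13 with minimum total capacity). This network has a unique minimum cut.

Min-cut arcs: {(4,3), (8,1), (13,12)} (total capacity 13)

augment #1: 13→4→3 push 2
augment #2: 13→8→1→3 push 7
augment #3: 13→12→7→9→6→0→2→3 push 4
max flow = 13; residual-reachable set from 13 gives S-side
cut edges (S→T): {(4,3), (8,1), (13,12)} total cap 13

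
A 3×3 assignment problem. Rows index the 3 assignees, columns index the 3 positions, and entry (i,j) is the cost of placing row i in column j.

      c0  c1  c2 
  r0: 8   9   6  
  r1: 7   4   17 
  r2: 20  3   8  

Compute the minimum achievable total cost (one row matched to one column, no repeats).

optimal assignment: row0→col2 (cost 6), row1→col0 (cost 7), row2→col1 (cost 3)
total = 6 + 7 + 3 = 16

Minimum assignment cost: 16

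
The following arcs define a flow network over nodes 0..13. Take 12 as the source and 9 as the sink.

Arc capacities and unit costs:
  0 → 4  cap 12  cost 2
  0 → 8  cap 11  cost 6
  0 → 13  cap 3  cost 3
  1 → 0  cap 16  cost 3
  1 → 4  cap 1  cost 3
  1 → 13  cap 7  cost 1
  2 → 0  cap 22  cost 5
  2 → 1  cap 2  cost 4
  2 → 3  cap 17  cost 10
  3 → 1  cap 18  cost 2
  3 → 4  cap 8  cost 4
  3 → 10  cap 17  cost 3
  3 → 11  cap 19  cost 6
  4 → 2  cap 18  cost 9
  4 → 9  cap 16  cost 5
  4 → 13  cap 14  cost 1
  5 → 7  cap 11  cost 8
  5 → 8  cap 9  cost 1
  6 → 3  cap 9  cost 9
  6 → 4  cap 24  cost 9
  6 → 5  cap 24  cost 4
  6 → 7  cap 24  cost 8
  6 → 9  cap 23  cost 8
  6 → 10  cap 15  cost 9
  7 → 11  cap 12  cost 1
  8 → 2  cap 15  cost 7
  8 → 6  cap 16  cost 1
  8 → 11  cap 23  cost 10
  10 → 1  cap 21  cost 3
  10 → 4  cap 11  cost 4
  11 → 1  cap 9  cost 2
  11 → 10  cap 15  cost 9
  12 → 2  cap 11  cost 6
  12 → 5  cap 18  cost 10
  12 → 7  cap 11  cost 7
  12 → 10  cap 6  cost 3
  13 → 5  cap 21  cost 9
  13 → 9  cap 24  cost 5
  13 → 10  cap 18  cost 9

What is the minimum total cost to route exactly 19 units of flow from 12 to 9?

shortest-cost path #1: 12→10→4→9 push 6 @ unit cost 12 (adds 72)
shortest-cost path #2: 12→2→1→13→9 push 2 @ unit cost 16 (adds 32)
shortest-cost path #3: 12→7→11→1→13→9 push 5 @ unit cost 16 (adds 80)
shortest-cost path #4: 12→2→0→4→9 push 6 @ unit cost 18 (adds 108)
total cost = 292

Minimum cost for 19 units: 292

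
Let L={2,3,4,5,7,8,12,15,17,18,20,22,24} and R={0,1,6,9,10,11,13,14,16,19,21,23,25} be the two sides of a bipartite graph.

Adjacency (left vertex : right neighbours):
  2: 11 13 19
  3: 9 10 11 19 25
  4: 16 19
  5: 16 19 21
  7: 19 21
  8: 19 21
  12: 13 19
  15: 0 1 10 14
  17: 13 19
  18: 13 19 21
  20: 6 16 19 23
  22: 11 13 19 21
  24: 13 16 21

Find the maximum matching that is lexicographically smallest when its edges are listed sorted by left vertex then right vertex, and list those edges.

|M| = 8 (so the lex-smallest maximum matching has 8 edges)
process left vertices in ascending order; for each, take the smallest-labelled available neighbour that still permits 8 edges overall, or leave it unmatched if none does
lex-smallest matching: {2-11, 3-9, 4-16, 5-19, 7-21, 12-13, 15-0, 20-6}

Lex-smallest maximum matching: {(2,11), (3,9), (4,16), (5,19), (7,21), (12,13), (15,0), (20,6)}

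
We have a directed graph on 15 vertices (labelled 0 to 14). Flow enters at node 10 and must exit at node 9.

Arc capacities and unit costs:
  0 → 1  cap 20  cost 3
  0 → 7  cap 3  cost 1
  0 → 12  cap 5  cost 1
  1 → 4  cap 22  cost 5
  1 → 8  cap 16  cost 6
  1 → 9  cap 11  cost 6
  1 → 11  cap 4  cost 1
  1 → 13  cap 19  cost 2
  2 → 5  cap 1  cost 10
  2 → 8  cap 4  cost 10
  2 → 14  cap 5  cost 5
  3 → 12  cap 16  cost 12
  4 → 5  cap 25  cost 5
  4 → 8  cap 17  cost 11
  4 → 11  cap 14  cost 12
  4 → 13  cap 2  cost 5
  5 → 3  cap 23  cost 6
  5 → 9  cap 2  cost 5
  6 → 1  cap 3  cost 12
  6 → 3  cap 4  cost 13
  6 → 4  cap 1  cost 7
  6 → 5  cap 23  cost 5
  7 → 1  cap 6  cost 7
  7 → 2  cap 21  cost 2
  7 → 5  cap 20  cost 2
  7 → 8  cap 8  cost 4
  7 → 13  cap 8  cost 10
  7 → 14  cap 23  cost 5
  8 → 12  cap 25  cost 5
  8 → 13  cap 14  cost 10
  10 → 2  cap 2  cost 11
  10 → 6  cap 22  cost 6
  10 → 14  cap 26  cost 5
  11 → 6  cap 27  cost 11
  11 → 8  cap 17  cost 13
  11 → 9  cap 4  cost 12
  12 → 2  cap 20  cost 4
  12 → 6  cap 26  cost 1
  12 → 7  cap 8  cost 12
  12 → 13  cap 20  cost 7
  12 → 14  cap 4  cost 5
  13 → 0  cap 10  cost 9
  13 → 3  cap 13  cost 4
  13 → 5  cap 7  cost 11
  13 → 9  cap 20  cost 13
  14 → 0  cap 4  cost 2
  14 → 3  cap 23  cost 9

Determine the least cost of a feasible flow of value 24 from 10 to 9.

shortest-cost path #1: 10→14→0→7→5→9 push 2 @ unit cost 15 (adds 30)
shortest-cost path #2: 10→14→0→1→9 push 2 @ unit cost 16 (adds 32)
shortest-cost path #3: 10→6→5→7→0→1→9 push 2 @ unit cost 17 (adds 34)
shortest-cost path #4: 10→6→1→9 push 3 @ unit cost 24 (adds 72)
shortest-cost path #5: 10→6→4→13→9 push 1 @ unit cost 31 (adds 31)
shortest-cost path #6: 10→2→8→13→9 push 2 @ unit cost 44 (adds 88)
shortest-cost path #7: 10→14→3→12→13→9 push 12 @ unit cost 46 (adds 552)
total cost = 839

Minimum cost for 24 units: 839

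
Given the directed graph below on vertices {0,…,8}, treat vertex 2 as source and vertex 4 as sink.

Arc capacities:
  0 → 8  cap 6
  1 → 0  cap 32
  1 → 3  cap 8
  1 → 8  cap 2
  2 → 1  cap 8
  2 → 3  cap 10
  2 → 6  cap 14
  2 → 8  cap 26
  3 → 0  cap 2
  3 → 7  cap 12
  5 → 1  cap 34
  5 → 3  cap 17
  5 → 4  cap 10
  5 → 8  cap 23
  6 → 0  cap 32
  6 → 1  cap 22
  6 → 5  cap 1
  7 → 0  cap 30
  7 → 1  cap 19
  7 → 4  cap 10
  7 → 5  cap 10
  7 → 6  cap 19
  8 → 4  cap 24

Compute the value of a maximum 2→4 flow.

Maximum flow value: 37

augment #1: 2→8→4 bottleneck 24, total now 24
augment #2: 2→3→7→4 bottleneck 10, total now 34
augment #3: 2→6→5→4 bottleneck 1, total now 35
augment #4: 2→1→3→7→5→4 bottleneck 2, total now 37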